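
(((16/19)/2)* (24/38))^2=0.07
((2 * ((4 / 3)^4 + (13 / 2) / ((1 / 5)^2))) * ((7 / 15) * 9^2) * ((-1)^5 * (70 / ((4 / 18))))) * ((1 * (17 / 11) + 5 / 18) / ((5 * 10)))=-474719693 / 3300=-143854.45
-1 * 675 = -675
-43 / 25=-1.72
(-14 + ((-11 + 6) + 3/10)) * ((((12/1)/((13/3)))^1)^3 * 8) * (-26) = 69797376/845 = 82600.44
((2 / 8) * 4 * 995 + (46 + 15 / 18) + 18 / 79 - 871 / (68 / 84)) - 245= -2247215 / 8058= -278.88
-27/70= -0.39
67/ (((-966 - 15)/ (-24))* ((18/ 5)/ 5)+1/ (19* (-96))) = 3055200/ 1341983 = 2.28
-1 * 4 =-4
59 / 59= 1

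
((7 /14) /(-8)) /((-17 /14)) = 7 /136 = 0.05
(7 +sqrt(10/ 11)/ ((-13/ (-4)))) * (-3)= -21 - 12 * sqrt(110)/ 143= -21.88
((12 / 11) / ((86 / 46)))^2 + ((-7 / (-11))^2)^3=1332825817 / 3275616289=0.41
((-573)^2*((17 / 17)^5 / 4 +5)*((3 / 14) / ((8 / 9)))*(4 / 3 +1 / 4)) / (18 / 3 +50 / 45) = 92522.89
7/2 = 3.50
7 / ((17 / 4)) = 28 / 17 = 1.65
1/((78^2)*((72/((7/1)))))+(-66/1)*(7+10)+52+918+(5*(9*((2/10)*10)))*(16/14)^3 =-2652816287/150250464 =-17.66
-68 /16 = -17 /4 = -4.25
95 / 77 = 1.23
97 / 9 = 10.78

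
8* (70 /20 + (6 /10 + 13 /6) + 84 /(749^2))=60268976 /1202145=50.13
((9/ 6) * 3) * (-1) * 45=-405/ 2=-202.50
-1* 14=-14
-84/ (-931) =0.09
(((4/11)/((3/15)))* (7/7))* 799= 15980/11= 1452.73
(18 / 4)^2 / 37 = 81 / 148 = 0.55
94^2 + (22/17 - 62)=149180/17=8775.29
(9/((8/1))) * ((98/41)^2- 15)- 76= -1162547/13448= -86.45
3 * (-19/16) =-57/16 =-3.56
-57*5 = -285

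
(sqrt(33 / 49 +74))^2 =3659 / 49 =74.67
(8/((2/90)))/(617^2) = 360/380689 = 0.00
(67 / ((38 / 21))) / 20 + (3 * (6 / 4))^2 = 16797 / 760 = 22.10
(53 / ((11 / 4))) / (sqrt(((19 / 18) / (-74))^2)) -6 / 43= 12141258 / 8987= 1350.98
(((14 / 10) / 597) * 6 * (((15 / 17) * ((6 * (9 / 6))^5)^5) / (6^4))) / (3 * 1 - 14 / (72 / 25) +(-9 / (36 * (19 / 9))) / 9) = -31826810787672131435481039 / 8674012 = -3669214521224103844.39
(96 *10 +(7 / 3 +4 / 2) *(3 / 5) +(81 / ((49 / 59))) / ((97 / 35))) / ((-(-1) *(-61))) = -16.36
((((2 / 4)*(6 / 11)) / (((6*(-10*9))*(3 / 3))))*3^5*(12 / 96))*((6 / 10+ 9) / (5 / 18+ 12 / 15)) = -729 / 5335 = -0.14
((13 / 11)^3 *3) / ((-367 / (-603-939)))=10163322 / 488477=20.81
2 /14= 1 /7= 0.14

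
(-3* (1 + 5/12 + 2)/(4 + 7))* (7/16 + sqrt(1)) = -943/704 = -1.34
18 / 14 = 9 / 7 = 1.29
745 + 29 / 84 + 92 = 70337 / 84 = 837.35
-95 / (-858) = 95 / 858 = 0.11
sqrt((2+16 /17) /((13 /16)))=20 * sqrt(442) /221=1.90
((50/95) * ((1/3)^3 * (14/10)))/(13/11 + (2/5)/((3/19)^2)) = 770/486039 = 0.00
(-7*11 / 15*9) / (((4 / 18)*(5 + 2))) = -297 / 10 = -29.70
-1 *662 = -662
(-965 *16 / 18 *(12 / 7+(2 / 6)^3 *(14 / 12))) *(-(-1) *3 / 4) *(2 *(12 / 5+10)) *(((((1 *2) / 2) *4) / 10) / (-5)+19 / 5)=-1478590756 / 14175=-104309.75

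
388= 388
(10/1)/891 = 10/891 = 0.01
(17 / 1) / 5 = 17 / 5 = 3.40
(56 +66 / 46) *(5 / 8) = 6605 / 184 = 35.90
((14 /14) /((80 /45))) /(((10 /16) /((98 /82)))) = 441 /410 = 1.08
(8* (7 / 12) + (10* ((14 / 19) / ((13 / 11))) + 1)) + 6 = 13265 / 741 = 17.90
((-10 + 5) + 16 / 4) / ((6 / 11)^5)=-161051 / 7776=-20.71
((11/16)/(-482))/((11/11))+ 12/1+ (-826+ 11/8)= -812.63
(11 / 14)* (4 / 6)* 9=33 / 7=4.71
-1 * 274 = -274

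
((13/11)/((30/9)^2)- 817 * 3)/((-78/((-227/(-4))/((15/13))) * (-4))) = -203996047/528000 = -386.36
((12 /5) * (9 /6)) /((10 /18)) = 162 /25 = 6.48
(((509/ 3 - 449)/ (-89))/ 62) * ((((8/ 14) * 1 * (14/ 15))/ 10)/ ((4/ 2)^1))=838/ 620775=0.00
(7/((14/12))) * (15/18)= 5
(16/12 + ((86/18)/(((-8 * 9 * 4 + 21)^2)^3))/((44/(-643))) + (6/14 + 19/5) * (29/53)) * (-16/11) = -3882504295876652092292/731879127882654884055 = -5.30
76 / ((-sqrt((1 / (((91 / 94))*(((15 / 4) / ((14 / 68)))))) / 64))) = -304*sqrt(155805) / 47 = -2553.09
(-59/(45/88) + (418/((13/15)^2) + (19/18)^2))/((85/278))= 16829830463/11635650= 1446.40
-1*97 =-97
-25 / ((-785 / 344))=1720 / 157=10.96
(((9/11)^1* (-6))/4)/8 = -27/176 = -0.15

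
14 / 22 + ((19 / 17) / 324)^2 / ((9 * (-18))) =34403360605 / 54062430048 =0.64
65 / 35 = 13 / 7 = 1.86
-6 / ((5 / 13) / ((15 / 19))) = -234 / 19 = -12.32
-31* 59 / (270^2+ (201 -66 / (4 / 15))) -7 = -1023607 / 145707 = -7.03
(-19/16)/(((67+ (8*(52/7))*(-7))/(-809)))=-15371/5584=-2.75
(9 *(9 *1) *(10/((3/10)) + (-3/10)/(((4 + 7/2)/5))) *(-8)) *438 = -47020176/5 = -9404035.20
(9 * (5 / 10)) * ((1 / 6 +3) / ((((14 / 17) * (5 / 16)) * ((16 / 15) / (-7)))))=-2907 / 8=-363.38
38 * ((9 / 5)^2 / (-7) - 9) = -62928 / 175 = -359.59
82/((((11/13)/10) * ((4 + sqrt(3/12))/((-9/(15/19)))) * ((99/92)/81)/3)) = -67081248/121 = -554390.48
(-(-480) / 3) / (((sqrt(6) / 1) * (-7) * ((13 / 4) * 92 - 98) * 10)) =-0.00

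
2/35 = 0.06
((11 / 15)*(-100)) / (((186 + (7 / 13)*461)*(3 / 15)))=-0.84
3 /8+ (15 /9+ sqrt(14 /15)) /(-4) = -sqrt(210) /60-1 /24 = -0.28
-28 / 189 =-4 / 27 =-0.15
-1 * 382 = -382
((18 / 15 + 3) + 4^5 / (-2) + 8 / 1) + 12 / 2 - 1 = -2474 / 5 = -494.80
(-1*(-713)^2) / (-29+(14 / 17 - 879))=8642273 / 15422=560.39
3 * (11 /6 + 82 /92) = 188 /23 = 8.17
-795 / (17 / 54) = -42930 / 17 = -2525.29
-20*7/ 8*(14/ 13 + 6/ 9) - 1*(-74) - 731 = -26813/ 39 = -687.51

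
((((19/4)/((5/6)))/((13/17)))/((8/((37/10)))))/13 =35853/135200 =0.27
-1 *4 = -4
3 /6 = 1 /2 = 0.50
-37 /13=-2.85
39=39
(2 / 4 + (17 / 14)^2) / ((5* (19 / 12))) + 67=313046 / 4655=67.25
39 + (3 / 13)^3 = 85710 / 2197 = 39.01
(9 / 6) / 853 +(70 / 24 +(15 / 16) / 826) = 98738777 / 33819744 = 2.92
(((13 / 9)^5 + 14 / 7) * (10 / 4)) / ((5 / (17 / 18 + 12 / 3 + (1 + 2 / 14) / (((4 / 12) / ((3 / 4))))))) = 66207611 / 2125764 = 31.15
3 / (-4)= -3 / 4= -0.75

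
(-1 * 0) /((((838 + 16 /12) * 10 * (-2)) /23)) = 0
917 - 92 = 825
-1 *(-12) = 12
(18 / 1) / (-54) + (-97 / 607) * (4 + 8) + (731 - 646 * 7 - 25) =-6953035 / 1821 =-3818.25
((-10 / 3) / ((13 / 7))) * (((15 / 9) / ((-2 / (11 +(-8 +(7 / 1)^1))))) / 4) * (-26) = -875 / 9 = -97.22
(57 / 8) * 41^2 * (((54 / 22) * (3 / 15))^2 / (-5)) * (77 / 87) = -162984717 / 319000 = -510.92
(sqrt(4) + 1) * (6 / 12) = 3 / 2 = 1.50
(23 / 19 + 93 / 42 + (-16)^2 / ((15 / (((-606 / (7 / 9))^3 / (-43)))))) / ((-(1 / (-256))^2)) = -17238427667655852032 / 1401155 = -12303012634330.86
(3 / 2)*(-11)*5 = -165 / 2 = -82.50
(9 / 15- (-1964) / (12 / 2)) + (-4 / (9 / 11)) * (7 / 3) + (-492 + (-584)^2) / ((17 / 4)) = 184630987 / 2295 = 80449.23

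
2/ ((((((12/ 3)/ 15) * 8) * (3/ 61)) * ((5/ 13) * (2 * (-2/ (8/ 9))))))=-793/ 72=-11.01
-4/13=-0.31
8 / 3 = 2.67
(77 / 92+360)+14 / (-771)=25593599 / 70932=360.82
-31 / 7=-4.43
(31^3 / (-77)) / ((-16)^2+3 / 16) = -476656 / 315623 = -1.51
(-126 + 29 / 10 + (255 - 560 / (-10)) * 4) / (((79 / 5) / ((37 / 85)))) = 414733 / 13430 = 30.88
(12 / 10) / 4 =0.30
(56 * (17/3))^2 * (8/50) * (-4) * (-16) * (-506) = -117398994944/225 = -521773310.86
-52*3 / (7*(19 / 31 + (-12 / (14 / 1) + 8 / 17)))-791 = -742697 / 835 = -889.46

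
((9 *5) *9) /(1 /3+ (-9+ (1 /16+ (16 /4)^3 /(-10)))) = -97200 /3601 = -26.99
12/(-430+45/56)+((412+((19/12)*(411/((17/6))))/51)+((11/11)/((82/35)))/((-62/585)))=14565214402733/35314048660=412.45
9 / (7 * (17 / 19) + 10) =57 / 103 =0.55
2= 2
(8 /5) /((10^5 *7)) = 1 /437500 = 0.00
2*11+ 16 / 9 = 214 / 9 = 23.78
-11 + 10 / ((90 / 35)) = -64 / 9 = -7.11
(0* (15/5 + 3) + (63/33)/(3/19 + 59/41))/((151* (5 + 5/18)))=7749/5165710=0.00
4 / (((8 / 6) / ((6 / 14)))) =9 / 7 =1.29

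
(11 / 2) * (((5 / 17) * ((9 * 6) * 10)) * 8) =118800 / 17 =6988.24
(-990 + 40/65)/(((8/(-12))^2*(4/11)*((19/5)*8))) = -3183345/15808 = -201.38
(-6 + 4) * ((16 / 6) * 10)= -160 / 3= -53.33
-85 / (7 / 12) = -1020 / 7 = -145.71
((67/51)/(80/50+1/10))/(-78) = -335/33813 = -0.01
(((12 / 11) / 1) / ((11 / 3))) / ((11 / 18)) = 648 / 1331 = 0.49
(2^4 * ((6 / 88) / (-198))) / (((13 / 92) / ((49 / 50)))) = -0.04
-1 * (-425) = 425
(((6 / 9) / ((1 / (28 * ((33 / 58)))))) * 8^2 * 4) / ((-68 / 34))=-1359.45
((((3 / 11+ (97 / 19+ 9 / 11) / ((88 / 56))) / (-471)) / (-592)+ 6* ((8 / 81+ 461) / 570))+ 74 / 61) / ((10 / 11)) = 32026162290911 / 4799019376800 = 6.67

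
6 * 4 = 24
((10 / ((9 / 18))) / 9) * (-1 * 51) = -340 / 3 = -113.33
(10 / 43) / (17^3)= 10 / 211259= 0.00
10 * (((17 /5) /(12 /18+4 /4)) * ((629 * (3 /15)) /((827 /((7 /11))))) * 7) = 3143742 /227425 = 13.82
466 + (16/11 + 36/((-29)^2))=4324818/9251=467.50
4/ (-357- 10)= -4/ 367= -0.01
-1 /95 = -0.01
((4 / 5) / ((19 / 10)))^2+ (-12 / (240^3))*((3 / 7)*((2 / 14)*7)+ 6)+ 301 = 19483519639 / 64691200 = 301.18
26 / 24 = 13 / 12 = 1.08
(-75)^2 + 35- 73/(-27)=152893/27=5662.70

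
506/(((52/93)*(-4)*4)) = -56.56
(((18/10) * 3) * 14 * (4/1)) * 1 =1512/5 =302.40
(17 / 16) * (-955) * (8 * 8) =-64940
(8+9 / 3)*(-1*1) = -11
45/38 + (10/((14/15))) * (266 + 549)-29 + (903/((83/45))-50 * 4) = 198567443/22078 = 8993.91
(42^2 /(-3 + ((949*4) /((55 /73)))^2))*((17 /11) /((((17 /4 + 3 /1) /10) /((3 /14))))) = 70686000 /2226876203081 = 0.00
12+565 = 577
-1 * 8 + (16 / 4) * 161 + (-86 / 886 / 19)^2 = 45057987253 / 70845889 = 636.00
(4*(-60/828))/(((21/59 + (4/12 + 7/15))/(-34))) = 200600/23529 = 8.53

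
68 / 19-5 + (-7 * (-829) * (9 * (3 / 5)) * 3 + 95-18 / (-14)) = 62578804 / 665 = 94103.46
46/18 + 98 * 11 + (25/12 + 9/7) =273149/252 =1083.92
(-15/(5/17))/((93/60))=-1020/31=-32.90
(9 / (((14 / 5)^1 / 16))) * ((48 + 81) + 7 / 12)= 6664.29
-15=-15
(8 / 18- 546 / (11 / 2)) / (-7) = 9784 / 693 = 14.12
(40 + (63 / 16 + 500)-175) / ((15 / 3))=5903 / 80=73.79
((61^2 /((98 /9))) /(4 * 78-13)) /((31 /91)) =33489 /9982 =3.35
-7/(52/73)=-511/52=-9.83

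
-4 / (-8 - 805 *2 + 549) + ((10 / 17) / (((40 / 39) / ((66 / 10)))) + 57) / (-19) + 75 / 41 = -386824003 / 283135340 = -1.37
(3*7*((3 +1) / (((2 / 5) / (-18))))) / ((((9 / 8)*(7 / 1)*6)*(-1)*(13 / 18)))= 1440 / 13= 110.77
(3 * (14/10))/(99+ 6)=1/25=0.04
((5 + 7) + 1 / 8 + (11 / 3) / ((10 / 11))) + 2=2179 / 120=18.16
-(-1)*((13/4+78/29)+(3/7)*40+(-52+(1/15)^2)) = -5282413/182700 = -28.91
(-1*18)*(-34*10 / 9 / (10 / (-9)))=-612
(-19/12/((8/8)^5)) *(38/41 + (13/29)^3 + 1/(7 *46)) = -6240142393/3863802936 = -1.62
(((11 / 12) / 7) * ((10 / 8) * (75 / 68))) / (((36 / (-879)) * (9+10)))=-0.23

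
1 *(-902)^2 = 813604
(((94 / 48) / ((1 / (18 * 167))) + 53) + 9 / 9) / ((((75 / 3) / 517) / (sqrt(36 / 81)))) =4095157 / 50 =81903.14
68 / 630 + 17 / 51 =139 / 315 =0.44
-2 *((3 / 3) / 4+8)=-33 / 2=-16.50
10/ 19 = 0.53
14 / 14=1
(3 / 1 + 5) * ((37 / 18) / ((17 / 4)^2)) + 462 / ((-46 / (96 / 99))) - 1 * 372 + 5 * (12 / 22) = -248810786 / 658053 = -378.10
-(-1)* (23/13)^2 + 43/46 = 31601/7774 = 4.06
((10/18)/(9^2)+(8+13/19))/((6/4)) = 240760/41553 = 5.79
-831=-831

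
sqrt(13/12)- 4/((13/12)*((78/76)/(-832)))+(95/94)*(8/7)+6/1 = sqrt(39)/6+12832650/4277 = 3001.43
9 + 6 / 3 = 11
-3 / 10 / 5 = -3 / 50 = -0.06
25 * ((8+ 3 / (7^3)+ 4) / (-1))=-102975 / 343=-300.22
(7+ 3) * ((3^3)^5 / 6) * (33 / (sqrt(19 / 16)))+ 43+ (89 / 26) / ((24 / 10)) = 13861 / 312+ 3156759540 * sqrt(19) / 19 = 724210350.95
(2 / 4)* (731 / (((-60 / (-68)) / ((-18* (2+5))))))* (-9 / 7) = 335529 / 5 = 67105.80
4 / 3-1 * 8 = -20 / 3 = -6.67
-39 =-39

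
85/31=2.74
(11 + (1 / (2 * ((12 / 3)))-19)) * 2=-63 / 4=-15.75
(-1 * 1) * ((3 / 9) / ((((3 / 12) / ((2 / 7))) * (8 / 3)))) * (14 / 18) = -1 / 9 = -0.11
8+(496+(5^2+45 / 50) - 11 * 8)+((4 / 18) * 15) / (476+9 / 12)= 25281499 / 57210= 441.91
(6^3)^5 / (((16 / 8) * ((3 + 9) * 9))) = 2176782336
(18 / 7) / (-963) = -2 / 749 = -0.00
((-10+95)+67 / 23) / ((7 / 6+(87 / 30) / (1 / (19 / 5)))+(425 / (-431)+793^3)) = 32680575 / 185377040987716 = 0.00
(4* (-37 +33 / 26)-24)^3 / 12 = -2554578250 / 6591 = -387585.84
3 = 3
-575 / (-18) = 575 / 18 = 31.94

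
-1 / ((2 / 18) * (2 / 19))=-171 / 2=-85.50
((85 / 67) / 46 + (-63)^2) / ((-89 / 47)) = -574929521 / 274298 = -2096.00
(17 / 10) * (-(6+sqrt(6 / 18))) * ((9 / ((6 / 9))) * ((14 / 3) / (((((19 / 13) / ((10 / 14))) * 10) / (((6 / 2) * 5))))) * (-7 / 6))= 4641 * sqrt(3) / 152+41769 / 76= 602.48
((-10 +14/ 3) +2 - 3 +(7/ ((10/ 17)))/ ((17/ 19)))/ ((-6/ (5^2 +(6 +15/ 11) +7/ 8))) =-1235/ 32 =-38.59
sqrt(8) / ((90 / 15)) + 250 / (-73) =-250 / 73 + sqrt(2) / 3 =-2.95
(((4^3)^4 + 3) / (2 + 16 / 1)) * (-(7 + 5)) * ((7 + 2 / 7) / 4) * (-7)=285212723 / 2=142606361.50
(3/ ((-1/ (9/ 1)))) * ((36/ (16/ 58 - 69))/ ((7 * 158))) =14094/ 1102129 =0.01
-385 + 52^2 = 2319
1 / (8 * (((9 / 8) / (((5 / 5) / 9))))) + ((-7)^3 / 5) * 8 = -222259 / 405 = -548.79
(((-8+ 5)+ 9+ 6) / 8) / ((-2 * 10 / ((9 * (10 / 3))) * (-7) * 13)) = 9 / 364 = 0.02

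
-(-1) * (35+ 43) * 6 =468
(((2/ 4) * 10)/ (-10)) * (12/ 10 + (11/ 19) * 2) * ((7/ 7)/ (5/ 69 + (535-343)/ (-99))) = 85008/ 134615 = 0.63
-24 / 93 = -8 / 31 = -0.26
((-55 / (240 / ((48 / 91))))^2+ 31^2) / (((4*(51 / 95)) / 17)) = 378012695 / 49686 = 7608.03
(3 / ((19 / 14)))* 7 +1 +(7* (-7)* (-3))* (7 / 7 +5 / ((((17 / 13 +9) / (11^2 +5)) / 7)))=80269447 / 1273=63055.34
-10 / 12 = -5 / 6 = -0.83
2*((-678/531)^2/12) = 25538/93987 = 0.27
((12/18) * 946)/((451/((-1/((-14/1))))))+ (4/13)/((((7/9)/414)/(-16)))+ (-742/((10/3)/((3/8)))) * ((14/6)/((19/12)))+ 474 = -4826263669/2126670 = -2269.40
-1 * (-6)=6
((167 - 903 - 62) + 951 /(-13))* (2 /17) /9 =-7550 /663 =-11.39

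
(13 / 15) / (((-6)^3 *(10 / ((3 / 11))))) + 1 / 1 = 118787 / 118800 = 1.00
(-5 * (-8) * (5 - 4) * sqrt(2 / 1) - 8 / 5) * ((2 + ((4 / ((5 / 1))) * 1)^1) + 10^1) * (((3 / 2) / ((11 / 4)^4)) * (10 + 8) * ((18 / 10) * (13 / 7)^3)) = 3829.71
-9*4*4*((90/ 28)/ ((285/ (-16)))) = 3456/ 133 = 25.98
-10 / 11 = -0.91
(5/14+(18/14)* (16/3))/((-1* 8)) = -101/112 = -0.90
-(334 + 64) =-398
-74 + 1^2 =-73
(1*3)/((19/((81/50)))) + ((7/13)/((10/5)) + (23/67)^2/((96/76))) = 411345037/665269800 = 0.62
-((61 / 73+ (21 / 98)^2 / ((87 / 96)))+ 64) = -6730849 / 103733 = -64.89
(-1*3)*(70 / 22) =-105 / 11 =-9.55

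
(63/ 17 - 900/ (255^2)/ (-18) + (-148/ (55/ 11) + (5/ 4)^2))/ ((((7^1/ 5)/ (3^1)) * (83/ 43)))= -217698809/ 8059632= -27.01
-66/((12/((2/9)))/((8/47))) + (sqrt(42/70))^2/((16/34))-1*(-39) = 677933/16920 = 40.07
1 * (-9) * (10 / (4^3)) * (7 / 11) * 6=-945 / 176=-5.37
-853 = -853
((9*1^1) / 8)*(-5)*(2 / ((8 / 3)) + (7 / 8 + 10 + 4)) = -5625 / 64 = -87.89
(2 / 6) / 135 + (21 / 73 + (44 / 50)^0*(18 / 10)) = 12359 / 5913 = 2.09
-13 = -13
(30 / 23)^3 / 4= 6750 / 12167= 0.55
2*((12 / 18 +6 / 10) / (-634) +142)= 1350401 / 4755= 284.00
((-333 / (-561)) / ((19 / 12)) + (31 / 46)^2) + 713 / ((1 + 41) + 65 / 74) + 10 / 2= 28196056699 / 1255530716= 22.46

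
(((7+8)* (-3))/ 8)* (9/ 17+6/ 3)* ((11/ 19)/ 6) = -1.37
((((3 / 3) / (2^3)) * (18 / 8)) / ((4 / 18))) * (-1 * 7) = -567 / 64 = -8.86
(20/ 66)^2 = 100/ 1089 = 0.09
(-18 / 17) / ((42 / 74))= -222 / 119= -1.87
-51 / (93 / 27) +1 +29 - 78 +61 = -56 / 31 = -1.81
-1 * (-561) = 561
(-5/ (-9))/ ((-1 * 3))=-5/ 27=-0.19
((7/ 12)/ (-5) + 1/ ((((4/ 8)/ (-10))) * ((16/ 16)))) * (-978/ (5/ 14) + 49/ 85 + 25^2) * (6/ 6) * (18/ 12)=1275089/ 20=63754.45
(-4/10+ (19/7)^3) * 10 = 67218/343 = 195.97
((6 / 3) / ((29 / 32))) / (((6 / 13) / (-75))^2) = 1690000 / 29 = 58275.86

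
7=7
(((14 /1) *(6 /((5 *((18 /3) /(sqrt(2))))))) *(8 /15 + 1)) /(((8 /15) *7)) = 23 *sqrt(2) /20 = 1.63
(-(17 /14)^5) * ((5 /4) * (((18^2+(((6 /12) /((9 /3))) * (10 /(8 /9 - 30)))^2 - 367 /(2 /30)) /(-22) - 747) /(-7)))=-5483850912122745 /22741728644096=-241.14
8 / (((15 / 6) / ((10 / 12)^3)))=1.85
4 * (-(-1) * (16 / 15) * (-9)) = -192 / 5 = -38.40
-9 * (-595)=5355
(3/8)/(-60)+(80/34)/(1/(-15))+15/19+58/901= -94350399/2739040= -34.45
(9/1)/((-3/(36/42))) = -2.57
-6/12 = -1/2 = -0.50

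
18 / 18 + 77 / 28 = 15 / 4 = 3.75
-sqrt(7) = -2.65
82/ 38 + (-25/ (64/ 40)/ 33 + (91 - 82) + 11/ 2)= 81181/ 5016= 16.18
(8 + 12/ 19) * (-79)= -12956/ 19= -681.89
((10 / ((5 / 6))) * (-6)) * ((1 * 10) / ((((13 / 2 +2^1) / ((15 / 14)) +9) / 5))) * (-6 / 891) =2000 / 1397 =1.43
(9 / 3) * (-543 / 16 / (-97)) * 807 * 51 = 67044753 / 1552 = 43198.94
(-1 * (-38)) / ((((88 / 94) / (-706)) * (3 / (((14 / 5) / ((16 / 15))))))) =-2206603 / 88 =-25075.03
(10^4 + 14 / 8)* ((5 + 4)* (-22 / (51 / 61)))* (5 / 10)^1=-80534091 / 68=-1184324.87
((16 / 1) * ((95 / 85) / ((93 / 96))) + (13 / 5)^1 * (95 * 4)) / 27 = 530404 / 14229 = 37.28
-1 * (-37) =37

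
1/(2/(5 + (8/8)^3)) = 3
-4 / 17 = -0.24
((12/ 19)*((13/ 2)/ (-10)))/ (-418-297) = 3/ 5225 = 0.00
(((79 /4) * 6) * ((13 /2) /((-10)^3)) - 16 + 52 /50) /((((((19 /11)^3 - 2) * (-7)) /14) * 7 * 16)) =83747851 /940128000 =0.09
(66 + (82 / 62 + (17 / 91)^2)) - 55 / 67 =1144405097 / 17199637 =66.54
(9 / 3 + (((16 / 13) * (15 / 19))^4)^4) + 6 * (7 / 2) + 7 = 6071110676198712443561108561164237480351 / 191933707364169721870043501973039918721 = 31.63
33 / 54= 11 / 18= 0.61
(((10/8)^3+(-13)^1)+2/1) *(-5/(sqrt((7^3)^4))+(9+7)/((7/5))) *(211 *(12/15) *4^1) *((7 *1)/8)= -32852587959/537824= -61084.27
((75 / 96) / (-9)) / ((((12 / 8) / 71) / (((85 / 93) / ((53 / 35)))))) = -5280625 / 2129328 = -2.48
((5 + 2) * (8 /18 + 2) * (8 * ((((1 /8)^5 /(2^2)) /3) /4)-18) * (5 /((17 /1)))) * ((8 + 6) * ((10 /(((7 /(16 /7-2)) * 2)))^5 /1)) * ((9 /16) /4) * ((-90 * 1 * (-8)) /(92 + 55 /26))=-118609886484375 /245565395762176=-0.48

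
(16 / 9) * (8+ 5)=208 / 9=23.11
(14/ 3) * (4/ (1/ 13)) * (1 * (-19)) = -13832/ 3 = -4610.67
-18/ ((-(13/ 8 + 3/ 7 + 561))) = 1008/ 31531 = 0.03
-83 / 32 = -2.59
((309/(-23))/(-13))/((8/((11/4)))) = 0.36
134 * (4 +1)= 670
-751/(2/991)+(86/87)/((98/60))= -1057564741/2842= -372119.89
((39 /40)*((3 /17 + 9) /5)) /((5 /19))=28899 /4250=6.80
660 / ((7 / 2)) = 1320 / 7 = 188.57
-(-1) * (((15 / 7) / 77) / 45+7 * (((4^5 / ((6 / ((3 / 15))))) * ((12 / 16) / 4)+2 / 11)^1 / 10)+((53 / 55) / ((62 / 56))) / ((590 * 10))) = 1703530267 / 369686625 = 4.61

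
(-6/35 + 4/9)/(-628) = -43/98910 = -0.00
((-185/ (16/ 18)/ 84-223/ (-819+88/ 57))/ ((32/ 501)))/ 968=-11529493461/ 323305185280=-0.04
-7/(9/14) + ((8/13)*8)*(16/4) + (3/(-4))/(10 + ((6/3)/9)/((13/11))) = 4869973/557856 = 8.73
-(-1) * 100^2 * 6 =60000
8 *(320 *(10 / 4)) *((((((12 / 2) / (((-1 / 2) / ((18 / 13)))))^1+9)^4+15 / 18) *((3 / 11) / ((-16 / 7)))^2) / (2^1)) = 2118639010425 / 13823524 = 153263.31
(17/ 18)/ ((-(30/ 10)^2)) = -0.10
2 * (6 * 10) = 120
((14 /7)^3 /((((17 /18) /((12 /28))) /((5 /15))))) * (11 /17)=1584 /2023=0.78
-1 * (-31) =31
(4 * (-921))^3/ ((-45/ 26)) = 144440739456/ 5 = 28888147891.20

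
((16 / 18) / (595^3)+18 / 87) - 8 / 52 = 0.05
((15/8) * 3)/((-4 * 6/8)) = -15/8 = -1.88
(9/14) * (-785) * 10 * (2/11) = -70650/77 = -917.53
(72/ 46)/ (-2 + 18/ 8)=144/ 23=6.26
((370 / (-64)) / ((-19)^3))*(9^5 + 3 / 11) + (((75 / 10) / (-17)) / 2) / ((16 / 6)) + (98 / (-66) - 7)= 5073480275 / 123132768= 41.20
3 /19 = 0.16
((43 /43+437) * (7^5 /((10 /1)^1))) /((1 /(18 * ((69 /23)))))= 198759582 /5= 39751916.40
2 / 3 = 0.67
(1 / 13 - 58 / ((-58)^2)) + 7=5323 / 754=7.06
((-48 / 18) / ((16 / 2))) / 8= -1 / 24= -0.04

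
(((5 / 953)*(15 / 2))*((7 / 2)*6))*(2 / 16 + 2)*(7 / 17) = 11025 / 15248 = 0.72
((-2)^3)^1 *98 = -784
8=8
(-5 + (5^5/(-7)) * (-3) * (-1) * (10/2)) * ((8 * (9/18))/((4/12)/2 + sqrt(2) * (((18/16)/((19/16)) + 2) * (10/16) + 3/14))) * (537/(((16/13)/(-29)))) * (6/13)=-16614430826490/5368073 + 204994593881730 * sqrt(2)/5368073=50910578.91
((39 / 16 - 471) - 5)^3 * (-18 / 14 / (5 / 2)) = 3915023481297 / 71680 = 54618073.12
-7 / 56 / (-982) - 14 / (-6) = 54995 / 23568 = 2.33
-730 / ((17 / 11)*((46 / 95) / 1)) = -381425 / 391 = -975.51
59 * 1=59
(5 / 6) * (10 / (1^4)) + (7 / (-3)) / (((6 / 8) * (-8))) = 157 / 18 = 8.72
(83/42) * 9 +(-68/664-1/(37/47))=352831/21497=16.41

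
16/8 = 2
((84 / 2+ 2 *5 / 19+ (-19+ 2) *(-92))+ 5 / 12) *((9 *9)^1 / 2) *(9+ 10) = 9892341 / 8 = 1236542.62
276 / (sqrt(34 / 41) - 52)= -294216 / 55415 - 138*sqrt(1394) / 55415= -5.40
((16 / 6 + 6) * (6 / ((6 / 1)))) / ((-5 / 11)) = -286 / 15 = -19.07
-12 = -12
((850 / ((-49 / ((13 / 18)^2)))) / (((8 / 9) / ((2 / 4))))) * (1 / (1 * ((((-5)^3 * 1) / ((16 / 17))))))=0.04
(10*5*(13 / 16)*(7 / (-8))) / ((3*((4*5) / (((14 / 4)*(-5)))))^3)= 0.88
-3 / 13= -0.23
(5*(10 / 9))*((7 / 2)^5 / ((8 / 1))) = 420175 / 1152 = 364.74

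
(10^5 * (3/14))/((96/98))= 21875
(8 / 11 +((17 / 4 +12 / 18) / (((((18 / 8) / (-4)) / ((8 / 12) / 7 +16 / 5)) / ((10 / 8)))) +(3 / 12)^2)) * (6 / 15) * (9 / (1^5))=-3514051 / 27720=-126.77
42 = 42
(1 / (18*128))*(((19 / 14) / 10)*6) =19 / 53760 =0.00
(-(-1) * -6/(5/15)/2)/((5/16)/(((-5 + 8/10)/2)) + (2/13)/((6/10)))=-19656/235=-83.64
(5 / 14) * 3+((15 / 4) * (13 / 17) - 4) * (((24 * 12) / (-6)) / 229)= 71331 / 54502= 1.31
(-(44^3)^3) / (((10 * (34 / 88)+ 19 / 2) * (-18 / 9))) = 23127007600695.73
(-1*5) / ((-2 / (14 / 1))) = 35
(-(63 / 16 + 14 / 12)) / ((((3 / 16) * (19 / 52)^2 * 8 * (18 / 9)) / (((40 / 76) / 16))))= -207025 / 493848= -0.42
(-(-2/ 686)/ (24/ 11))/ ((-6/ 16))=-0.00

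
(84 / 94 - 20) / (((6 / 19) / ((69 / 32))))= -196213 / 1504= -130.46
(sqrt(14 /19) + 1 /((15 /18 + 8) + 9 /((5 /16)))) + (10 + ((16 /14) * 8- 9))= sqrt(266) /19 + 80369 /7903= 11.03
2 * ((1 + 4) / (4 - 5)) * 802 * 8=-64160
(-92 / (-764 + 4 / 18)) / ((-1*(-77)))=0.00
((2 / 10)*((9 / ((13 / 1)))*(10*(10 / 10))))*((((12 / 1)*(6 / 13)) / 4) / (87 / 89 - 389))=-14418 / 2918123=-0.00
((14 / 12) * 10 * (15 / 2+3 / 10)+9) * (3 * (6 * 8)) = 14400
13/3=4.33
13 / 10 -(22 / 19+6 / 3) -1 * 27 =-5483 / 190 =-28.86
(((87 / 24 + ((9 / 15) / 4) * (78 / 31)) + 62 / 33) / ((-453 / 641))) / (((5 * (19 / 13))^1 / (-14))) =14037880129 / 880496100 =15.94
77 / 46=1.67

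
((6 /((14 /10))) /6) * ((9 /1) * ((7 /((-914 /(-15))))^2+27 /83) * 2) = 1056184515 /242682538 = 4.35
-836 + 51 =-785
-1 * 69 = -69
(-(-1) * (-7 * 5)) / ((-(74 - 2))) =35 / 72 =0.49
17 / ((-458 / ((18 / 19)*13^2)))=-25857 / 4351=-5.94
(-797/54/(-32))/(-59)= -797/101952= -0.01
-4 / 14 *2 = -4 / 7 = -0.57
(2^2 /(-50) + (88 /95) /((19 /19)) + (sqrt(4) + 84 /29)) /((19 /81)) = 6407748 /261725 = 24.48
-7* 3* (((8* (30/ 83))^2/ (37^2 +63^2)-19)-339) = 138230914038/ 18386741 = 7517.97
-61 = -61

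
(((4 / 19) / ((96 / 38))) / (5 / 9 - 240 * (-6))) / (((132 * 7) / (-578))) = -289 / 7986440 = -0.00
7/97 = 0.07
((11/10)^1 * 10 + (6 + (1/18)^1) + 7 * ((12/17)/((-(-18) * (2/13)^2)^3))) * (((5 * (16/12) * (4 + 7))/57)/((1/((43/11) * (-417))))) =-1279260149075/7534944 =-169776.99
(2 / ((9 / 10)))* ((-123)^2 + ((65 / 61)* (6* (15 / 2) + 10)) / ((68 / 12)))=104663320 / 3111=33642.98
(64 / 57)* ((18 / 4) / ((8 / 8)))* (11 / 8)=132 / 19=6.95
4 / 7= 0.57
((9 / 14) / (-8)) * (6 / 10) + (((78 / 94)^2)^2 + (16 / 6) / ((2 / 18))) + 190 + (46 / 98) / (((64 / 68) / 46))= 4540442938621 / 19128349520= 237.37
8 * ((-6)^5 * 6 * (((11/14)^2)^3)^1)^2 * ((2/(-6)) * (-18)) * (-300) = -24017609015322983438400/13841287201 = -1735214988790.04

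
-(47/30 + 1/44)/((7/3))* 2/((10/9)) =-9441/7700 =-1.23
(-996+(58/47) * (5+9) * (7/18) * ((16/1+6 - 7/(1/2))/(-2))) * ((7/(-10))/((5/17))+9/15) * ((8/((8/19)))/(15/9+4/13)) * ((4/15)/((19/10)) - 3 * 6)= -312926.86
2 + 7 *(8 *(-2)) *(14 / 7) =-222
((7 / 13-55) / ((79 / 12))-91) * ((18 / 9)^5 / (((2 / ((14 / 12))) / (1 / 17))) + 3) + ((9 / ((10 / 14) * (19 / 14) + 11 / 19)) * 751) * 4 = 858426919591 / 50334297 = 17054.51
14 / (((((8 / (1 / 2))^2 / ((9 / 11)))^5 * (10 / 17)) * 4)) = 7026831 / 3541548943299051520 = 0.00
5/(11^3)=5/1331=0.00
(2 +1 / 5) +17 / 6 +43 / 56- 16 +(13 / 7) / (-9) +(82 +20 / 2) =205619 / 2520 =81.59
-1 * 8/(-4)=2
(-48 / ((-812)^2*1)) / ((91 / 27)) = -81 / 3750019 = -0.00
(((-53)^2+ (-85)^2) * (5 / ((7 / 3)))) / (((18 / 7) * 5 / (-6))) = -10034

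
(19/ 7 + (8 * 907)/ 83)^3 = 143622619359409/ 196122941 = 732309.13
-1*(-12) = 12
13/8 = 1.62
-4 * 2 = -8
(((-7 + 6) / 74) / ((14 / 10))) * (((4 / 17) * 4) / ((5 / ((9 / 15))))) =-24 / 22015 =-0.00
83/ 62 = 1.34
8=8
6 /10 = 3 /5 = 0.60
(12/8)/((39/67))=67/26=2.58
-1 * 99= -99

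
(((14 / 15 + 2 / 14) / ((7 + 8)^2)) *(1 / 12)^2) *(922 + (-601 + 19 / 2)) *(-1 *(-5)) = 74693 / 1360800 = 0.05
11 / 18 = 0.61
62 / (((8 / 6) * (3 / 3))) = 46.50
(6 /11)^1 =6 /11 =0.55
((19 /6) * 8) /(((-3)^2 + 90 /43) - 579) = -817 /18315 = -0.04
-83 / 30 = -2.77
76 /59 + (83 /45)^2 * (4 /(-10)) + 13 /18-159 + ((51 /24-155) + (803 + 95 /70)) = 16496735113 /33453000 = 493.13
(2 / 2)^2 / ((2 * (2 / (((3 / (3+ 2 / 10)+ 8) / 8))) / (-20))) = -715 / 128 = -5.59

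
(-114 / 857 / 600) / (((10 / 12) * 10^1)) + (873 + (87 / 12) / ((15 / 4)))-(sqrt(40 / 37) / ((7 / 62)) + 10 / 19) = 106784767751 / 122122500-124 * sqrt(370) / 259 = 865.20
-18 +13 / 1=-5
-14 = -14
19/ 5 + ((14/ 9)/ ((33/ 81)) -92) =-4641/ 55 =-84.38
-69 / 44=-1.57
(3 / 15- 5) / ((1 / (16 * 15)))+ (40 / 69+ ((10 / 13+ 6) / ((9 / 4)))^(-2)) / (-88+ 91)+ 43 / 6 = -29356931171 / 25648128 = -1144.60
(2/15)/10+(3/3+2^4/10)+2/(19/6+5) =2.86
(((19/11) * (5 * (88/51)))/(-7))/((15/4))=-608/1071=-0.57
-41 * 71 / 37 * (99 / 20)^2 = -1927.75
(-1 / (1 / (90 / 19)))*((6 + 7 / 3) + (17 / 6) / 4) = -3255 / 76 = -42.83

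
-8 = -8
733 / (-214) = -3.43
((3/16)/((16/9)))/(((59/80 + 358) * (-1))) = -135/459184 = -0.00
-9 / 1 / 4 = -9 / 4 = -2.25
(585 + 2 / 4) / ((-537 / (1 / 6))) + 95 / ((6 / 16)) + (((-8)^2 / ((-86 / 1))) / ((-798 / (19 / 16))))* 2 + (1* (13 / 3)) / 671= 329488397779 / 1301501124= 253.16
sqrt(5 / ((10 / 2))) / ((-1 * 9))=-1 / 9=-0.11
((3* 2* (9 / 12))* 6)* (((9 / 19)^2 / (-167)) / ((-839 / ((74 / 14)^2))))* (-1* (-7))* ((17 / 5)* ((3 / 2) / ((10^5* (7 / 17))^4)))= 12753168352713 / 850111387951000000000000000000000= 0.00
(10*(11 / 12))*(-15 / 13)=-275 / 26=-10.58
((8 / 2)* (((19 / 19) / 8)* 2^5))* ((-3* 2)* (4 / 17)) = -384 / 17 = -22.59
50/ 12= 4.17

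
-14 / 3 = -4.67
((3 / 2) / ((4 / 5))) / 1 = 15 / 8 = 1.88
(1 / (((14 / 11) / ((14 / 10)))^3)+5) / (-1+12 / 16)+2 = -23.32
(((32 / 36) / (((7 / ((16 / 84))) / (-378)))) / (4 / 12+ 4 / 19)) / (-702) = 608 / 25389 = 0.02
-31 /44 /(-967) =31 /42548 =0.00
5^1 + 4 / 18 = 47 / 9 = 5.22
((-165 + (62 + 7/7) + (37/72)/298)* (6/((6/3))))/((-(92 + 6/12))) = 437695/132312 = 3.31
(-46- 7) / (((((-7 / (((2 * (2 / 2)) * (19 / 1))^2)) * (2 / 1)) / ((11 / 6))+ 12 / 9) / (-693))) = 437552577 / 15821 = 27656.44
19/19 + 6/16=1.38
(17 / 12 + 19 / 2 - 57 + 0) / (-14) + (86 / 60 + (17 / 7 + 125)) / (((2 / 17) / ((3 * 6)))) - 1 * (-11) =16573337 / 840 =19730.16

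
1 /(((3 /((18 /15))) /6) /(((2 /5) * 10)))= 9.60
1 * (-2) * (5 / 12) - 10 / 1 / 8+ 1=-13 / 12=-1.08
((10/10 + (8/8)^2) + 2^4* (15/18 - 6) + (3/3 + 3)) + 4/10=-76.27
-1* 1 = -1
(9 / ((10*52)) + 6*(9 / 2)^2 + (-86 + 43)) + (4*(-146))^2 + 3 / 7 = 1241731203 / 3640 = 341134.95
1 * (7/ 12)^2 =49/ 144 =0.34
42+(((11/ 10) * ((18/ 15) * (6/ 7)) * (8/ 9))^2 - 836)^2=653942231088826/ 937890625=697247.86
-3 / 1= -3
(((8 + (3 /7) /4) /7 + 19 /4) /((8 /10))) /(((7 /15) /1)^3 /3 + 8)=29311875 /31886456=0.92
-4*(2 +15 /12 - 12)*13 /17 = 455 /17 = 26.76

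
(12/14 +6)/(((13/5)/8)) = 1920/91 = 21.10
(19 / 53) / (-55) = -19 / 2915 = -0.01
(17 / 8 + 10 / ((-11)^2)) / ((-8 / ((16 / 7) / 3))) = -2137 / 10164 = -0.21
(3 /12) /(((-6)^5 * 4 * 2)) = -1 /248832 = -0.00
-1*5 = -5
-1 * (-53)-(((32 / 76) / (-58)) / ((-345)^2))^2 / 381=86852119906715720609 / 1638719243522938125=53.00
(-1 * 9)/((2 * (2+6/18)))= -27/14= -1.93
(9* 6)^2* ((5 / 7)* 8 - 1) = 96228 / 7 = 13746.86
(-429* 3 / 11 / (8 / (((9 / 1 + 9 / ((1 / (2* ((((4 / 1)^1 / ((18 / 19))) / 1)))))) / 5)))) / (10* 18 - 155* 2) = 153 / 80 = 1.91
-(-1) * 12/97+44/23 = 4544/2231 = 2.04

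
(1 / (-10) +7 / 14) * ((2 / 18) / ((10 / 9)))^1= 1 / 25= 0.04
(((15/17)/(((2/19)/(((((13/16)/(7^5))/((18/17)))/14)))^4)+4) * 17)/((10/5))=7648046762357196179952362703532901/224942551834035181717588115718144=34.00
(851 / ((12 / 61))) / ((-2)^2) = 51911 / 48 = 1081.48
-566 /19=-29.79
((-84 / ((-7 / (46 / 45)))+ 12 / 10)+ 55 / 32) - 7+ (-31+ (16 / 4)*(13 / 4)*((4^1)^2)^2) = 1586489 / 480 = 3305.19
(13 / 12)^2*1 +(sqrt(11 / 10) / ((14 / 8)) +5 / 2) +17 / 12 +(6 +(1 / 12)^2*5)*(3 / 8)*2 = 2*sqrt(110) / 35 +5539 / 576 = 10.22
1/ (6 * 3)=1/ 18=0.06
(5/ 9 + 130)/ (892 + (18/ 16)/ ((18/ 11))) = 18800/ 128547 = 0.15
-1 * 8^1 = -8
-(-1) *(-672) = -672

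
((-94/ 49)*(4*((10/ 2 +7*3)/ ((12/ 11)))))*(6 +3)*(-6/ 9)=1097.31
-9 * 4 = -36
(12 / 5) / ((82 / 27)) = 162 / 205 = 0.79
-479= -479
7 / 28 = 1 / 4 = 0.25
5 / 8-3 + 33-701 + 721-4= 373 / 8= 46.62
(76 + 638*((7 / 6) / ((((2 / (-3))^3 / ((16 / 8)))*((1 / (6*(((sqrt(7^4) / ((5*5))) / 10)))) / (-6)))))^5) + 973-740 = 337960817563.06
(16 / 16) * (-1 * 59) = -59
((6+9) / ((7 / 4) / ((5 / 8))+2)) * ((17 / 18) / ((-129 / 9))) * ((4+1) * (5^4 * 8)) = -1328125 / 258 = -5147.77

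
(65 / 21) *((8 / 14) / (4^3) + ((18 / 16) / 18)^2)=1495 / 37632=0.04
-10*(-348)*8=27840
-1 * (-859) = 859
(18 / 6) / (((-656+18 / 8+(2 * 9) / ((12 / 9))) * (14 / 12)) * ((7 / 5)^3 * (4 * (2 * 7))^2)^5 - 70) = -274658203125 / 3226773649645775139302066562160042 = -0.00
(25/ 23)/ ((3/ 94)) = 34.06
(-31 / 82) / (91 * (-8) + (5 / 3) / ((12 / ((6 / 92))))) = 8556 / 16475891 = 0.00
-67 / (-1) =67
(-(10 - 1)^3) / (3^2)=-81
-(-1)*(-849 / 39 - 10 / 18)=-2612 / 117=-22.32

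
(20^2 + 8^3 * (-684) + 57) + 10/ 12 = -349750.17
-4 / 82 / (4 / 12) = -6 / 41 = -0.15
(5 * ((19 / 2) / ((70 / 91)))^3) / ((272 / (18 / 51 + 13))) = 462.36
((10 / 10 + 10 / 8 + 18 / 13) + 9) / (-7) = -657 / 364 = -1.80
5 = 5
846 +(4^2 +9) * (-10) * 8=-1154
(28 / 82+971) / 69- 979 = -909922 / 943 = -964.92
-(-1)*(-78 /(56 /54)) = -1053 /14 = -75.21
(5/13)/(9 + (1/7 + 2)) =35/1014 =0.03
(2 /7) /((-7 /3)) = -6 /49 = -0.12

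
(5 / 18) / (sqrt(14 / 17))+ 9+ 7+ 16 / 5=5 * sqrt(238) / 252+ 96 / 5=19.51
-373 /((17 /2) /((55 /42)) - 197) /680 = 4103 /1425008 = 0.00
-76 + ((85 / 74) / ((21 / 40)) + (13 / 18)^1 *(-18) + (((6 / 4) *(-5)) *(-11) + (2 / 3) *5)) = -507 / 518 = -0.98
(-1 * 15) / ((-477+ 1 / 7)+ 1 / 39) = 819 / 26035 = 0.03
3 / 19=0.16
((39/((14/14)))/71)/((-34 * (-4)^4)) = -39/617984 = -0.00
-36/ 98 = -18/ 49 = -0.37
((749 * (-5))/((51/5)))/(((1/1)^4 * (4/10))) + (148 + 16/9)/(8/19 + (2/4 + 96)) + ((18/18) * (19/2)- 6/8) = -2045719553/2253996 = -907.60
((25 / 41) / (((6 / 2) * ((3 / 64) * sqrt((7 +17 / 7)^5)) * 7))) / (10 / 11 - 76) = -100 * sqrt(462) / 71125857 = -0.00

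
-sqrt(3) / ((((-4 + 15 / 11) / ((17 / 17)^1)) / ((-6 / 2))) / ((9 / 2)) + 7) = -297*sqrt(3) / 2137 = -0.24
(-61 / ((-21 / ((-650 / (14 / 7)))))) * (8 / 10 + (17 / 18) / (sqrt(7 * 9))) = -15860 / 21 - 337025 * sqrt(7) / 7938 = -867.57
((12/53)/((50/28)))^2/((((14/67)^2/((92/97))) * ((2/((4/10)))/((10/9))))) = 13215616/170295625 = 0.08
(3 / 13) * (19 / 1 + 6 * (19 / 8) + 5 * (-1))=339 / 52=6.52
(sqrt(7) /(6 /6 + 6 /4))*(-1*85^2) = -7646.22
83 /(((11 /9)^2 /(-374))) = -228582 /11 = -20780.18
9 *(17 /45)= 17 /5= 3.40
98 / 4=49 / 2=24.50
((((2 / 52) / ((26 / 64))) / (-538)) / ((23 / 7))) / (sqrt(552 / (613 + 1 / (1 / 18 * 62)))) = -196 * sqrt(414966) / 2236544817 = -0.00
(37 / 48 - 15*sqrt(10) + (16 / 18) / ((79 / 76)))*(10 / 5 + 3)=92485 / 11376 - 75*sqrt(10)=-229.04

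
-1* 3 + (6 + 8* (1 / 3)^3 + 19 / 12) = 4.88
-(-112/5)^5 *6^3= 3806658035712/3125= 1218130571.43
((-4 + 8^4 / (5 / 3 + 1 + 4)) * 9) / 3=1831.20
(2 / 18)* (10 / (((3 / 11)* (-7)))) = -110 / 189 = -0.58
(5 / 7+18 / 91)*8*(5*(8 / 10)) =2656 / 91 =29.19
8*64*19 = 9728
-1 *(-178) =178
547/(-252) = -547/252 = -2.17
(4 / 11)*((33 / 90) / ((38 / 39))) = 13 / 95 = 0.14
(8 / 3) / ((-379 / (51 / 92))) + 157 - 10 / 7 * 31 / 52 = 156.14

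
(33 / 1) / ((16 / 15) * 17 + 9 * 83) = 495 / 11477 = 0.04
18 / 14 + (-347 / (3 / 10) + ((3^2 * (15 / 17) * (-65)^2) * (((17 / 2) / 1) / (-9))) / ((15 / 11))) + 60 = -1021981 / 42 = -24332.88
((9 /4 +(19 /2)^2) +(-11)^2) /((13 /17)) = 7259 /26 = 279.19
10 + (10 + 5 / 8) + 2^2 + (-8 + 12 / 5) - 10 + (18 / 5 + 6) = 149 / 8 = 18.62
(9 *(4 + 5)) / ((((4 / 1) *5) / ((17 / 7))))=9.84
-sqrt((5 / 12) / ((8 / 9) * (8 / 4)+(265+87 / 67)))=-sqrt(6498330) / 64660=-0.04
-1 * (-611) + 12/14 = 4283/7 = 611.86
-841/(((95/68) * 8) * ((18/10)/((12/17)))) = -1682/57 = -29.51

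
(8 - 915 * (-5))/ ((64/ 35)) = 160405/ 64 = 2506.33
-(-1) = 1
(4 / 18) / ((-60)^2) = 1 / 16200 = 0.00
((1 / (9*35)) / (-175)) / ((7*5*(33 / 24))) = -8 / 21223125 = -0.00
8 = 8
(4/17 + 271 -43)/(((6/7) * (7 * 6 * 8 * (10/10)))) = 485/612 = 0.79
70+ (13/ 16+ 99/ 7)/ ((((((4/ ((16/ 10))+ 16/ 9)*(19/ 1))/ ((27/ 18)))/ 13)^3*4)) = 98271877749845/ 1402849211456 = 70.05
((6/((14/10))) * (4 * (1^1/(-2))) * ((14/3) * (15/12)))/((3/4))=-200/3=-66.67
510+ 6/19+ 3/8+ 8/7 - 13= 530759/1064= 498.83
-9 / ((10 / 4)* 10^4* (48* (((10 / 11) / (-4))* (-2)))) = -0.00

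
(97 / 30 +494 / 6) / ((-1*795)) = -2567 / 23850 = -0.11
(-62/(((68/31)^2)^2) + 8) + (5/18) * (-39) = -176758301/32072064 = -5.51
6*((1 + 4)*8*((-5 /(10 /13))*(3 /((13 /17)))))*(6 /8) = -4590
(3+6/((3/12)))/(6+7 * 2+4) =9/8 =1.12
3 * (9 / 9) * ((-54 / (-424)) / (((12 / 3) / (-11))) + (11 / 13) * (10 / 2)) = 128337 / 11024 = 11.64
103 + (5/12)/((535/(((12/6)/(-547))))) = 36170921/351174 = 103.00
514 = 514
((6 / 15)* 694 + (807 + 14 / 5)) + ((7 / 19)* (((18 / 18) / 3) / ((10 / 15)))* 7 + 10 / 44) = 1137918 / 1045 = 1088.92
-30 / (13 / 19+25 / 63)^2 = -21492135 / 837218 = -25.67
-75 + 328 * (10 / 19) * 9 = 28095 / 19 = 1478.68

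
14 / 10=7 / 5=1.40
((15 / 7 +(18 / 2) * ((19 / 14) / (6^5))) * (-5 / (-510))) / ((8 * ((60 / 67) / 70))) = 1737913 / 8460288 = 0.21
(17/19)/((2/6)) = 51/19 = 2.68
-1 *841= -841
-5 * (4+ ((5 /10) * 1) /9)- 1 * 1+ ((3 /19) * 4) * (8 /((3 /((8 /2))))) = -4973 /342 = -14.54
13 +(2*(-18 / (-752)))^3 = 86381465 / 6644672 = 13.00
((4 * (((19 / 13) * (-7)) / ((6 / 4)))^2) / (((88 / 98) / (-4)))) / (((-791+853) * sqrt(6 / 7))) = -3467044 * sqrt(42) / 1555983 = -14.44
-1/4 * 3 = -3/4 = -0.75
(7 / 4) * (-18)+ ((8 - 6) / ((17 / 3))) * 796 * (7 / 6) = 10073 / 34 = 296.26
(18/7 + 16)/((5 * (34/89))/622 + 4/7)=32.33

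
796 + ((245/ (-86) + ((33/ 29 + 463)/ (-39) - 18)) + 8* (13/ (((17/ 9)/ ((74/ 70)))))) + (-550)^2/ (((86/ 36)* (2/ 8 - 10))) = -704087499553/ 57873270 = -12166.02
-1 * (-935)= 935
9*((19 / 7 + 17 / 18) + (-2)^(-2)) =985 / 28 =35.18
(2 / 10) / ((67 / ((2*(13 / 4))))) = 13 / 670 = 0.02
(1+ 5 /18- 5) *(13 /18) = -871 /324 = -2.69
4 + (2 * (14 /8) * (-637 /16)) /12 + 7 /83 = -239921 /31872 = -7.53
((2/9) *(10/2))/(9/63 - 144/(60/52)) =-350/39267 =-0.01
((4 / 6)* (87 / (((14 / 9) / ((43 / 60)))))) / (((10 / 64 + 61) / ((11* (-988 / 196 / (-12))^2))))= 44045287 / 51933630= 0.85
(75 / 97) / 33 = 25 / 1067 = 0.02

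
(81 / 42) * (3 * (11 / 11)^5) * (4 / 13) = 1.78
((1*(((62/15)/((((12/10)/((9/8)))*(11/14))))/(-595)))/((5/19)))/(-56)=589/1047200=0.00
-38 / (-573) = 38 / 573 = 0.07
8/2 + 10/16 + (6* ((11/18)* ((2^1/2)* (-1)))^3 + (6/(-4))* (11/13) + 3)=126017/25272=4.99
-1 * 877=-877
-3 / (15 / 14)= -14 / 5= -2.80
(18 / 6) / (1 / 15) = 45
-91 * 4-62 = -426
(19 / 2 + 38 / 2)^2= 3249 / 4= 812.25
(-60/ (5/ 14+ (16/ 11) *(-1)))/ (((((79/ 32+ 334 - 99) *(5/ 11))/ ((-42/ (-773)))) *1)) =9106944/ 330903521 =0.03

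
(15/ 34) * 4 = 30/ 17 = 1.76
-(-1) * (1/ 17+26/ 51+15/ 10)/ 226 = 211/ 23052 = 0.01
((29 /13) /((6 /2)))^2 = 841 /1521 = 0.55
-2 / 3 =-0.67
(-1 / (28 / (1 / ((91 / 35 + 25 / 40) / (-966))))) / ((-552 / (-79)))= 395 / 258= 1.53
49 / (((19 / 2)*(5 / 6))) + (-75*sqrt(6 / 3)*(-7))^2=52369338 / 95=551256.19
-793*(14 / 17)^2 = -155428 / 289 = -537.81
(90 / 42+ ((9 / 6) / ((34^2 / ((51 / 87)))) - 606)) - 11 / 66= -50027605 / 82824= -604.02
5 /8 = 0.62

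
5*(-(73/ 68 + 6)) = -2405/ 68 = -35.37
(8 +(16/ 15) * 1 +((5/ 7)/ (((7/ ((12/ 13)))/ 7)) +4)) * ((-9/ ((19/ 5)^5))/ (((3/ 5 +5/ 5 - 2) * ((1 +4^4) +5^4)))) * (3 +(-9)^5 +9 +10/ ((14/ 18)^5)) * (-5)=24191990752062500/ 185564833886887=130.37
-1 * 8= -8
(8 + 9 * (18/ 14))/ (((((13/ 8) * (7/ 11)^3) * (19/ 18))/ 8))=210063744/ 593047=354.21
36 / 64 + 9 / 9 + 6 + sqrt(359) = 121 / 16 + sqrt(359) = 26.51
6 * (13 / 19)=78 / 19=4.11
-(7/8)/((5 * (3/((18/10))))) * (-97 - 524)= 13041/200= 65.20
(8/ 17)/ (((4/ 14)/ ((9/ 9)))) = 28/ 17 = 1.65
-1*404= -404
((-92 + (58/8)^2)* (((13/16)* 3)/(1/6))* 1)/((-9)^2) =-8203/1152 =-7.12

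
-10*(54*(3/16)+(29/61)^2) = -1540645/14884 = -103.51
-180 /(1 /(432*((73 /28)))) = -1419120 /7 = -202731.43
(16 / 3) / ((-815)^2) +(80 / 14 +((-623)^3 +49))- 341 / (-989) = -3335760370716160957 / 13795289025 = -241804311.94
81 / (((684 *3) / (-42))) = -63 / 38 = -1.66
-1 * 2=-2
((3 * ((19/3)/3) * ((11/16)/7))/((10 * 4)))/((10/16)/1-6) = -209/72240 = -0.00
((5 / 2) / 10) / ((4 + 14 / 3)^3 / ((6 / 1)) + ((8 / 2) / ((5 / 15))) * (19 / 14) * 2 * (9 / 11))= 6237 / 3371552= 0.00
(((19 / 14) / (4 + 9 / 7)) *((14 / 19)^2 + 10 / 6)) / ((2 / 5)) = 11965 / 8436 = 1.42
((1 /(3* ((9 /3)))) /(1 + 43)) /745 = 1 /295020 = 0.00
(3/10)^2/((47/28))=63/1175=0.05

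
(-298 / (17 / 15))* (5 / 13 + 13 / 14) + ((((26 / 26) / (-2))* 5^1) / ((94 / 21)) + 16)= -95932079 / 290836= -329.85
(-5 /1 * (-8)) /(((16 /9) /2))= 45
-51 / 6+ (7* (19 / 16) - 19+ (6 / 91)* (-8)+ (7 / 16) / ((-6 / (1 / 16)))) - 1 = -2896093 / 139776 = -20.72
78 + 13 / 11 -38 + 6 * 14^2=13389 / 11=1217.18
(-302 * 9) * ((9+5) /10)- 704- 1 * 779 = -26441 /5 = -5288.20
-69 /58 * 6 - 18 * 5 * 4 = -367.14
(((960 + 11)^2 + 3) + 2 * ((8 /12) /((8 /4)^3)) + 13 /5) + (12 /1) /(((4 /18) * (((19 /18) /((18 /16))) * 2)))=1074878119 /1140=942875.54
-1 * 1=-1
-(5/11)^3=-125/1331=-0.09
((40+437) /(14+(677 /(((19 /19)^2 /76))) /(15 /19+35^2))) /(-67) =-5554665 /43672208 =-0.13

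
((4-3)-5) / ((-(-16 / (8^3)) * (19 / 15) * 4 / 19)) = -480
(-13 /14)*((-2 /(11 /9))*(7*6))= 702 /11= 63.82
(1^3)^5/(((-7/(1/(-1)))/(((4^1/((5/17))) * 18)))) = 1224/35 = 34.97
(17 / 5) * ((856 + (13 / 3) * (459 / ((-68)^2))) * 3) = 698847 / 80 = 8735.59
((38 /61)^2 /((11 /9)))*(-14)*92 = -16738848 /40931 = -408.95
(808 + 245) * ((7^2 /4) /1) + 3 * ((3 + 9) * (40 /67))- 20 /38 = 65789741 /5092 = 12920.22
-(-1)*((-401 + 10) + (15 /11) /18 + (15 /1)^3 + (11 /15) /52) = 8534497 /2860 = 2984.09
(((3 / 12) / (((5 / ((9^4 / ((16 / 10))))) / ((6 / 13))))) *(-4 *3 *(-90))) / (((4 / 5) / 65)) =66430125 / 8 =8303765.62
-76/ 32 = -19/ 8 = -2.38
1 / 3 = 0.33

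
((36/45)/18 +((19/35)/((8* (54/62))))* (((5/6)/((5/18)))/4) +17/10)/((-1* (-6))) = 18173/60480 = 0.30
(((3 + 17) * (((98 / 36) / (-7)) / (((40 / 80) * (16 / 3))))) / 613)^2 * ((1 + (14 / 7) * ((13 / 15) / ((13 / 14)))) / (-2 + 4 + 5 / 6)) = 10535 / 459941256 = 0.00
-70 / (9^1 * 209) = -70 / 1881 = -0.04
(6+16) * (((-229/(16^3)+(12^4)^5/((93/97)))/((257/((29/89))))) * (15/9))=809834055313423173669480511975/4356483072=185891702533722865724.81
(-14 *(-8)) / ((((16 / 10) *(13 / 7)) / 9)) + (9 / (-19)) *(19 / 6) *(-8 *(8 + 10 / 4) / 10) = 22869 / 65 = 351.83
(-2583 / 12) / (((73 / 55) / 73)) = -11838.75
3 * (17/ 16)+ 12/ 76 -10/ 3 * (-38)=118571/ 912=130.01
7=7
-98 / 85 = -1.15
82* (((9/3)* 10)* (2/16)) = 307.50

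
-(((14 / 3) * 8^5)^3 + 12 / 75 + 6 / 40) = -9654591701175501637 / 2700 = -3575774704139074.68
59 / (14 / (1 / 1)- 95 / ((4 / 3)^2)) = -944 / 631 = -1.50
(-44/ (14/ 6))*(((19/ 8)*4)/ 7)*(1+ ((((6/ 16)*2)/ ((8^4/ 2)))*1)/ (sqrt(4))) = -1467807/ 57344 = -25.60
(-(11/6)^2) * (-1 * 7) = 847/36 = 23.53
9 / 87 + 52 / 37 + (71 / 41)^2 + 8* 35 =284.51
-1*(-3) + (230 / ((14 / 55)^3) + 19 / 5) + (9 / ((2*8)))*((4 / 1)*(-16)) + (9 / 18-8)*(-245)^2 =-2992820937 / 6860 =-436271.27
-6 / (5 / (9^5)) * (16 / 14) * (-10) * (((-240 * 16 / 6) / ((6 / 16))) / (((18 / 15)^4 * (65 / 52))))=-3732480000 / 7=-533211428.57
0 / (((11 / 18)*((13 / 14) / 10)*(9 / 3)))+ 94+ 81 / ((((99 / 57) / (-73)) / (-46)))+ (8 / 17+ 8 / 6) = 156700.71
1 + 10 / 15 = 5 / 3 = 1.67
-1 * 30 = -30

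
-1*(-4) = 4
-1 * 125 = -125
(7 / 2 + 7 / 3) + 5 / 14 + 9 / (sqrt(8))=9*sqrt(2) / 4 + 130 / 21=9.37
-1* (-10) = 10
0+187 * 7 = 1309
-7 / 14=-1 / 2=-0.50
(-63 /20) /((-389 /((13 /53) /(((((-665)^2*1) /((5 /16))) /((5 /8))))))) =117 /133373847040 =0.00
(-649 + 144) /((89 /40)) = -20200 /89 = -226.97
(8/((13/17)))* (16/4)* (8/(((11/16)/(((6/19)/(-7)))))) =-417792/19019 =-21.97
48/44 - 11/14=0.31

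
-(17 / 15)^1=-17 / 15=-1.13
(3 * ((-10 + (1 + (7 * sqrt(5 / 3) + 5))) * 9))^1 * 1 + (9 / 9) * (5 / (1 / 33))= 57 + 63 * sqrt(15)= 301.00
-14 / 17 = -0.82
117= 117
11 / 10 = 1.10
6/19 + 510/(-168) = -1447/532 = -2.72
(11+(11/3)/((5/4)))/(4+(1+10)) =209/225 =0.93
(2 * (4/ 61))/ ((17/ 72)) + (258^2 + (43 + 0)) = 69072035/ 1037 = 66607.56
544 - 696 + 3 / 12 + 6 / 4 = -601 / 4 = -150.25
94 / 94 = 1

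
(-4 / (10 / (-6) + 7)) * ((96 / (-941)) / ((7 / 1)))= 72 / 6587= 0.01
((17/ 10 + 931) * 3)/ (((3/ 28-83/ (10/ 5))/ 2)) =-783468/ 5795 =-135.20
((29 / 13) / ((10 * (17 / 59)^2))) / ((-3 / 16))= -807592 / 56355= -14.33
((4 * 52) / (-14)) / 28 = -26 / 49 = -0.53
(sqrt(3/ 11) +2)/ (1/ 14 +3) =14*sqrt(33)/ 473 +28/ 43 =0.82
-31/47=-0.66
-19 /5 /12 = -19 /60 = -0.32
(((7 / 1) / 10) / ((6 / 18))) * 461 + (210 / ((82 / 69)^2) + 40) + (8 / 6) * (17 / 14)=204465473 / 176505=1158.41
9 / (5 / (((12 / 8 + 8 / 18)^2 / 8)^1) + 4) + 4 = 16493 / 3572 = 4.62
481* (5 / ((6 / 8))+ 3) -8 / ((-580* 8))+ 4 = 8097383 / 1740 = 4653.67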